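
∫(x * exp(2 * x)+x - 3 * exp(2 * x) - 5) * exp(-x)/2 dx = (x - 4)*sinh(x) + C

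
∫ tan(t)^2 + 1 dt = tan(t) + C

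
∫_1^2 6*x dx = 9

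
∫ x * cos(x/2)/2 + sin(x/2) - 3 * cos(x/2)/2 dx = (x - 3)*sin(x/2) + C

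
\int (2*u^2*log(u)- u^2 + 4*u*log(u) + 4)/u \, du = (u + 2)^2*(log(u) - 1) + C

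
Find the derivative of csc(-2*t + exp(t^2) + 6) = 4*(-t*exp(t^2) + 1)*cos(-2*t + exp(t^2) + 6)/(1 - cos(-4*t + 2*exp(t^2) + 12))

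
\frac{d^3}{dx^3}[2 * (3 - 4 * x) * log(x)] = (8*x + 12)/x^3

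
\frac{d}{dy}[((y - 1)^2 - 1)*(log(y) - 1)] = 2*y*log(y) - y - 2*log(y)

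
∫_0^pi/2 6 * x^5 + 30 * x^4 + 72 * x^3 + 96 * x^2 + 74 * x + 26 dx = -8 + pi^2/4 + pi + (2 + pi^2/4 + pi)^3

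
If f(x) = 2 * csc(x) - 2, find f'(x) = -2*cot(x)*csc(x)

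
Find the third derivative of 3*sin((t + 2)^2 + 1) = -24*t^3*cos(t^2 + 4*t + 5) - 144*t^2*cos(t^2 + 4*t + 5) - 36*t*sin(t^2 + 4*t + 5) - 288*t*cos(t^2 + 4*t + 5) - 72*sin(t^2 + 4*t + 5) - 192*cos(t^2 + 4*t + 5)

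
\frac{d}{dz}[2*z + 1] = 2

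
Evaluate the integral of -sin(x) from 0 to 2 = -1 + cos(2)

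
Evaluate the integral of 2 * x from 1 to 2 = 3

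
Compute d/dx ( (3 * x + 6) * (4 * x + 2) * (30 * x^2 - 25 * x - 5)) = 1440*x^3 + 1800*x^2 - 900*x - 450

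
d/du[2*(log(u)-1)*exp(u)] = (2*u*exp(u)*log(u) - 2*u*exp(u) + 2*exp(u))/u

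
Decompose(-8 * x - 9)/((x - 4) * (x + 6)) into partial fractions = -39/(10*(x + 6)) - 41/(10*(x - 4))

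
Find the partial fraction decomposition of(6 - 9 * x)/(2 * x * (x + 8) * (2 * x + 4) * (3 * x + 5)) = -567/(380*(3*x + 5)) - 13/(608*(x + 8)) + 1/(2*(x + 2)) + 3/(160*x)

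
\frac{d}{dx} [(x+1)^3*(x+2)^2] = 5*x^4 + 28*x^3 + 57*x^2 + 50*x + 16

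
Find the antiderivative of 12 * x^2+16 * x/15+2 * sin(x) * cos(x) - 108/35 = 4*x^3 + 8*x^2/15 - 108*x/35 + sin(x)^2 + C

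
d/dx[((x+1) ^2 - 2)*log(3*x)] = (2*x^2*log(x) + x^2 + 2*x^2*log(3) + 2*x*log(x) + 2*x + 2*x*log(3) - 1)/x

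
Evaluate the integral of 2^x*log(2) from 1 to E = -2 + 2^E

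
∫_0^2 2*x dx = 4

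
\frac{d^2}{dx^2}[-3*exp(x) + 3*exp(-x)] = (3 - 3*exp(2*x))*exp(-x)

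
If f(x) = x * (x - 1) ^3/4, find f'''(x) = 6*x - 9/2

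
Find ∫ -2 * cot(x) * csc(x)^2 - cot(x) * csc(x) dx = (csc(x) + 1)*csc(x) + C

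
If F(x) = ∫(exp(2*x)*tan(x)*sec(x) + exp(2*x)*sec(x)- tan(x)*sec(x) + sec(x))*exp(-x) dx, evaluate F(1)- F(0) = (E - exp(-1))*sec(1)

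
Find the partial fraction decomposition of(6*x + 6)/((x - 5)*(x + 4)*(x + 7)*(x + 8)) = 21/(26*(x + 8)) - 1/(x + 7) + 1/(6*(x + 4)) + 1/(39*(x - 5))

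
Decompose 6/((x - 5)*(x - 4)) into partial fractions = -6/(x - 4) + 6/(x - 5)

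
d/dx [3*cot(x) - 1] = -3/sin(x)^2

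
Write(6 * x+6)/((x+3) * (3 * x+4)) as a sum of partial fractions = -6/(5*(3*x + 4)) + 12/(5*(x + 3))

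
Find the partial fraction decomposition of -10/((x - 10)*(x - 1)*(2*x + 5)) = -8/(35*(2*x + 5)) + 10/(63*(x - 1)) - 2/(45*(x - 10))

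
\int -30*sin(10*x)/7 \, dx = 3*cos(10*x)/7 + C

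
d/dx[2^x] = 2^x*log(2)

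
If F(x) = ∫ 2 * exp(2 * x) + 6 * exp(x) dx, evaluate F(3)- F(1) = -(E + 3)^2 + (3 + exp(3))^2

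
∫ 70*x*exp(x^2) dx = 35*exp(x^2) + C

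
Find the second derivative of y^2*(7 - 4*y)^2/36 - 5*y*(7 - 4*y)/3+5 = 16*y^2/3 - 28*y/3 + 289/18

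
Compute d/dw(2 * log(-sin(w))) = 2/tan(w)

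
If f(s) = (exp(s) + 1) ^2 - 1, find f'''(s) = 8*exp(2*s) + 2*exp(s)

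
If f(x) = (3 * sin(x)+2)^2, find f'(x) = 6*(3*sin(x) + 2)*cos(x)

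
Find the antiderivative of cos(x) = sin(x) + C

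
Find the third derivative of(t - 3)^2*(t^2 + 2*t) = 24*t - 24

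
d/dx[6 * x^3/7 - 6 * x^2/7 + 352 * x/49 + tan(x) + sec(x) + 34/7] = 18*x^2/7 - 12*x/7 + tan(x)^2 + tan(x)*sec(x) + 401/49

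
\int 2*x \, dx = x^2 + C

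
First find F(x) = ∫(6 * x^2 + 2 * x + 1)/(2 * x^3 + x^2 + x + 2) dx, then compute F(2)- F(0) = -log(2) + log(24)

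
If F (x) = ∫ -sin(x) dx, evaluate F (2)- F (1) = -cos(1) + cos(2)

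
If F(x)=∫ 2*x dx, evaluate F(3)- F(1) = 8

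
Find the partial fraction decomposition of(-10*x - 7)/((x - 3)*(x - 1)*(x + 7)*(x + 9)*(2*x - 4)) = 83/(5280*(x + 9)) - 7/(320*(x + 7)) - 17/(320*(x - 1)) + 3/(22*(x - 2)) - 37/(480*(x - 3))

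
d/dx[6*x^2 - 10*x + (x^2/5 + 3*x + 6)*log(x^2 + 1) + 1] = (2*x^3*log(x^2 + 1) + 62*x^3 + 15*x^2*log(x^2 + 1) - 20*x^2 + 2*x*log(x^2 + 1) + 120*x + 15*log(x^2 + 1) - 50)/(5*x^2 + 5)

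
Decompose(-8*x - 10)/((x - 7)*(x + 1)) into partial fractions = 1/(4*(x + 1)) - 33/(4*(x - 7))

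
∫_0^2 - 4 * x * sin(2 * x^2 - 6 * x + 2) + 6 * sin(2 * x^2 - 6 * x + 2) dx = 0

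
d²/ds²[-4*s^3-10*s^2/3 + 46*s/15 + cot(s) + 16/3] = -24*s - 20/3 + 2*cos(s)/sin(s)^3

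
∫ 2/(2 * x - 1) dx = log(1 - 2*x) + C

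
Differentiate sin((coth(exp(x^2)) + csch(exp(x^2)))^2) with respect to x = -4*x*(sinh(exp(x^2)) + 2/tanh(exp(x^2)) + 2/sinh(exp(x^2)))*exp(x^2)*cos(coth(exp(x^2))^2 + 2*coth(exp(x^2))*csch(exp(x^2)) + csch(exp(x^2))^2)/sinh(exp(x^2))^2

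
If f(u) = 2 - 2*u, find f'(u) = -2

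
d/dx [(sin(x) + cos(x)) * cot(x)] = -sqrt(2)*sin(x + pi/4) - cos(x)/sin(x)^2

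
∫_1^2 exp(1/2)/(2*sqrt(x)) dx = -exp(1/2) + sqrt(2)*exp(1/2)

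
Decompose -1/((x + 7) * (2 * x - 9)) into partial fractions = -2/(23*(2*x - 9)) + 1/(23*(x + 7))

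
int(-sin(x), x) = cos(x) + C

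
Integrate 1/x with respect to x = log(-9*x) + C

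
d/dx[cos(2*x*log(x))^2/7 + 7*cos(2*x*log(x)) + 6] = 4*(4*log(x)*sin(x*log(x))^2 - 51*log(x) + 4*sin(x*log(x))^2 - 51)*sin(x*log(x))*cos(x*log(x))/7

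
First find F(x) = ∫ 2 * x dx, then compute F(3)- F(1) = 8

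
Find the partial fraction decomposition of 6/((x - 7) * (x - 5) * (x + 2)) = 2/(21*(x + 2)) - 3/(7*(x - 5)) + 1/(3*(x - 7))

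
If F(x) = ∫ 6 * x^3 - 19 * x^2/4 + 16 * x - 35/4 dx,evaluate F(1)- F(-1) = -62/3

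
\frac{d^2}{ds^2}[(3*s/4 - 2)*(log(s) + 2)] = (3*s + 8)/(4*s^2)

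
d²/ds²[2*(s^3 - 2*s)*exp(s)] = 2*s^3*exp(s) + 12*s^2*exp(s) + 8*s*exp(s) - 8*exp(s)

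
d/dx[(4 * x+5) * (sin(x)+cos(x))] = -4*x*sin(x) + 4*x*cos(x) - sin(x) + 9*cos(x)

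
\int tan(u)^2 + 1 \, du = tan(u) + C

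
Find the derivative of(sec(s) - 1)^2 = 2*(-1 + 1/cos(s))*sin(s)/cos(s)^2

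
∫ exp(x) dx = exp(x) + C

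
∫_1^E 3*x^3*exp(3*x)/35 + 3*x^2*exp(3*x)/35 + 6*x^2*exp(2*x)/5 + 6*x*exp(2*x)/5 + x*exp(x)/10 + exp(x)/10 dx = -3*exp(2)/5 - exp(3)/35 - E/10 + exp(1 + E)/10 + 3*exp(2 + 2*E)/5 + exp(3 + 3*E)/35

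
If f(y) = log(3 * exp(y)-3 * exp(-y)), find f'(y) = (exp(2*y) + 1)/(exp(2*y) - 1)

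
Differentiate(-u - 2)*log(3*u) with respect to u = (-u*log(u) - u*log(3) - u - 2)/u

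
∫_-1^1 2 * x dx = 0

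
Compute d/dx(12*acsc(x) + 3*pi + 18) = -12/(x^2*sqrt(1 - 1/x^2))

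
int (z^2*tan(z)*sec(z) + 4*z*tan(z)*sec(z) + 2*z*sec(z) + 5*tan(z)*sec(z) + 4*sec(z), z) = ((z + 2)^2 + 1)*sec(z) + C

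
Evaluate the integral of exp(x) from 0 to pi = -1 + exp(pi)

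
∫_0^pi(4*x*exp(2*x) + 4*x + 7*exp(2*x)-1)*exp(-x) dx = (3 + 4*pi)*(-exp(-pi) + exp(pi))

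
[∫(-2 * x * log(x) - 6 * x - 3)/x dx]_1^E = 1 - 6*E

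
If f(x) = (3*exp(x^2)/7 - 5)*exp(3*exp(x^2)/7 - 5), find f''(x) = -48*x^2*exp(x^2 + 3*exp(x^2)/7 - 5)/7 - 72*x^2*exp(2*x^2 + 3*exp(x^2)/7 - 5)/49 + 108*x^2*exp(3*x^2 + 3*exp(x^2)/7 - 5)/343 - 24*exp(x^2 + 3*exp(x^2)/7 - 5)/7 + 18*exp(2*x^2 + 3*exp(x^2)/7 - 5)/49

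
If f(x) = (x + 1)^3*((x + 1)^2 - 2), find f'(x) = 5*x^4 + 20*x^3 + 24*x^2 + 8*x - 1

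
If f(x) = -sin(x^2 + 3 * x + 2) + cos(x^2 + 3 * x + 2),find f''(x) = 4*x^2*sin(x^2 + 3*x + 2) - 4*x^2*cos(x^2 + 3*x + 2) + 12*x*sin(x^2 + 3*x + 2) - 12*x*cos(x^2 + 3*x + 2) + 7*sin(x^2 + 3*x + 2) - 11*cos(x^2 + 3*x + 2)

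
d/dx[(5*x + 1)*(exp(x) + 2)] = 5*x*exp(x) + 6*exp(x) + 10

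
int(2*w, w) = w^2 + C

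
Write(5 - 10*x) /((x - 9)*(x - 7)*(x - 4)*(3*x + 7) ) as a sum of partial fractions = -45/(1064*(3*x + 7)) - 7/(57*(x - 4)) + 65/(168*(x - 7)) - 1/(4*(x - 9))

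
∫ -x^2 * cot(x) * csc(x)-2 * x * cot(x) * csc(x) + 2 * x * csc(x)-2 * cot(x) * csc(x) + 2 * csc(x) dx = ((x + 1)^2 + 1)*csc(x) + C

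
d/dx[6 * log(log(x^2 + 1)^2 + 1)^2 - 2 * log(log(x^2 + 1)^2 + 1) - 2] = (48*x*log(x^2 + 1)*log(log(x^2 + 1)^2 + 1) - 8*x*log(x^2 + 1))/(x^2*log(x^2 + 1)^2 + x^2 + log(x^2 + 1)^2 + 1)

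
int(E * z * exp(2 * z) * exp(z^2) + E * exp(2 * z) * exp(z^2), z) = exp((z + 1)^2)/2 + C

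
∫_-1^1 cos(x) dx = 2*sin(1)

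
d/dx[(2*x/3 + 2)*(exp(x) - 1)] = 2*x*exp(x)/3 + 8*exp(x)/3 - 2/3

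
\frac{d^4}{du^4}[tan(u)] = 24*tan(u)^5 + 40*tan(u)^3 + 16*tan(u)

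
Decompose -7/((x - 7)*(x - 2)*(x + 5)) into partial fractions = -1/(12*(x + 5)) + 1/(5*(x - 2)) - 7/(60*(x - 7))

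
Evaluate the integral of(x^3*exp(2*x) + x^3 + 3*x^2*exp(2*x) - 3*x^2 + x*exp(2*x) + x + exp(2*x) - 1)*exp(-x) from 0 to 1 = -2*exp(-1) + 2*E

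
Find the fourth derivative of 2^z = 2^z*log(2)^4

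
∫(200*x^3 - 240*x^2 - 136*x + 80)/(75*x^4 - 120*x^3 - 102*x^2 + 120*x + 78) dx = 2*log((-5*x^2 + 4*x + 5)^2 + 1)/3 + C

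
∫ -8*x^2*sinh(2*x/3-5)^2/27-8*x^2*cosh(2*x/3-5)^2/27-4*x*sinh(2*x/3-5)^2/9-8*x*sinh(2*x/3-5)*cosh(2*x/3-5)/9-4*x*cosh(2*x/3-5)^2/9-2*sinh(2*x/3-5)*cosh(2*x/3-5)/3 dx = -x*(2*x + 3)*sinh(4*x/3 - 10)/9 + C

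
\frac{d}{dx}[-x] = -1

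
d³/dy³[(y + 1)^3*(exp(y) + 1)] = y^3*exp(y) + 12*y^2*exp(y) + 39*y*exp(y) + 34*exp(y) + 6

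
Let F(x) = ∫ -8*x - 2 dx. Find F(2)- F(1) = -14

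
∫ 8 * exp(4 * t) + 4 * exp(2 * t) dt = 2*(exp(2*t) + 1)*exp(2*t) + C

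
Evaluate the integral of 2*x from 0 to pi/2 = pi^2/4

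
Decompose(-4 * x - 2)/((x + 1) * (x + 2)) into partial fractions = -6/(x + 2) + 2/(x + 1)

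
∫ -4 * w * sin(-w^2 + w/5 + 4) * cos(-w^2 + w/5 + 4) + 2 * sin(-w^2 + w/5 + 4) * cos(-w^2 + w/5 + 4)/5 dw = sin(-w^2 + w/5 + 4)^2 + C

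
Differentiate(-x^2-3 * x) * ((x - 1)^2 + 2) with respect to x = -4*x^3 - 3*x^2 + 6*x - 9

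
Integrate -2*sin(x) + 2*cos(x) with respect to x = 2*sqrt(2)*sin(x + pi/4) + C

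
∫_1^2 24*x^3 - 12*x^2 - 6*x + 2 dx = 55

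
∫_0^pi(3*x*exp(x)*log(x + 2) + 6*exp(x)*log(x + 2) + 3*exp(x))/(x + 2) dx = -3*log(2) + 3*exp(pi)*log(2 + pi)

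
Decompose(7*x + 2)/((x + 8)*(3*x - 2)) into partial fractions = 10/(13*(3*x - 2)) + 27/(13*(x + 8))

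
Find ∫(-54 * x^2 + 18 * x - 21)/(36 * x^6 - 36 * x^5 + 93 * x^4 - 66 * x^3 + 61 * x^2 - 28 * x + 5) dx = 3*acot(6*x^3 - 3*x^2 + 7*x - 2) + C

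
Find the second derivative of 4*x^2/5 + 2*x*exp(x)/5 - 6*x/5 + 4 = 2*x*exp(x)/5 + 4*exp(x)/5 + 8/5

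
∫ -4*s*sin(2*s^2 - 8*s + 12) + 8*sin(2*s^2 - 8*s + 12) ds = cos(2*(s - 2)^2 + 4) + C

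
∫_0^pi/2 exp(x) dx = -1 + exp(pi/2)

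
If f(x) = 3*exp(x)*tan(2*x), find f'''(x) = 3*(48*tan(2*x)^4 + 24*tan(2*x)^3 + 70*tan(2*x)^2 + 25*tan(2*x) + 22)*exp(x)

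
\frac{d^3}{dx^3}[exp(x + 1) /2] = exp(x + 1)/2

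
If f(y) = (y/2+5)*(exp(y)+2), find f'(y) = y*exp(y)/2 + 11*exp(y)/2 + 1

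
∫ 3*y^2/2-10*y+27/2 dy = y^3/2 - 5*y^2 + 27*y/2 + C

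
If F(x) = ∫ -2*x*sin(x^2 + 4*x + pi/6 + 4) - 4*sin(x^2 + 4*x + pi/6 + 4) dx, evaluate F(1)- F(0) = cos(pi/6 + 9) - cos(pi/6 + 4)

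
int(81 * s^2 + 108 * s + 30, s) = 27*s^3 + 54*s^2 + 30*s + C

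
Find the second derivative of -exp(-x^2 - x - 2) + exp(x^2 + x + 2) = (4*x^2*exp(2*x^2 + 2*x + 4) - 4*x^2 + 4*x*exp(2*x^2 + 2*x + 4) - 4*x + 3*exp(2*x^2 + 2*x + 4) + 1)*exp(-x^2 - x - 2)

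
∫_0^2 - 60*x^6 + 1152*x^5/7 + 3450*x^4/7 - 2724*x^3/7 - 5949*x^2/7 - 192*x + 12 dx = -2592/7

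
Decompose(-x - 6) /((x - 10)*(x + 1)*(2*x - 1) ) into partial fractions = 26/(57*(2*x - 1)) - 5/(33*(x + 1)) - 16/(209*(x - 10))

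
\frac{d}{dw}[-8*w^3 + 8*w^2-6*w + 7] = -24*w^2 + 16*w - 6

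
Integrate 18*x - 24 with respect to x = 9*x^2 - 24*x + C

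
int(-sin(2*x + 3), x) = cos(2*x + 3)/2 + C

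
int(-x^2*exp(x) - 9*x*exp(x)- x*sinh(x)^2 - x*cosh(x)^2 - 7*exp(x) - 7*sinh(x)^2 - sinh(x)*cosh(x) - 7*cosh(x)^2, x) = -(x + 7)*(2*x*exp(x) + sinh(2*x))/2 + C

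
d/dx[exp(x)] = exp(x)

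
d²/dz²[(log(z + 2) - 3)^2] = (8 - 2*log(z + 2))/(z^2 + 4*z + 4)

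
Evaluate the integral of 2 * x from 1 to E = -1 + exp(2)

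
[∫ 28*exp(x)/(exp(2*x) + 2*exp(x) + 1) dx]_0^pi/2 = -14 + 28*exp(pi/2)/(1 + exp(pi/2))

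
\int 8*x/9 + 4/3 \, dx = 4*x^2/9 + 4*x/3 + C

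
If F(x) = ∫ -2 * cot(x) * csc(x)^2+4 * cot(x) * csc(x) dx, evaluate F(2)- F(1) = -(-2 + csc(1))^2 + (-2 + csc(2))^2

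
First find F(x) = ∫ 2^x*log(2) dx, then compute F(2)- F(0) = 3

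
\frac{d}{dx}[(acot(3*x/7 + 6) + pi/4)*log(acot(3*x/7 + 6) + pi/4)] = (-21*log(acot(3*x/7 + 6) + pi/4) - 21)/(9*x^2 + 252*x + 1813)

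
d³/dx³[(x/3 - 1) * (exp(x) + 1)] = x*exp(x)/3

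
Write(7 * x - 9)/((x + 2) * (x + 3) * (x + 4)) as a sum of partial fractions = -37/(2*(x + 4)) + 30/(x + 3) - 23/(2*(x + 2))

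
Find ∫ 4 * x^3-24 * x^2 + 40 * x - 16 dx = x^4 - 8*x^3 + 20*x^2 - 16*x + C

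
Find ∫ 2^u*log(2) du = 2^u + C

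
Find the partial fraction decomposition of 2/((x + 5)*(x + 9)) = -1/(2*(x + 9)) + 1/(2*(x + 5))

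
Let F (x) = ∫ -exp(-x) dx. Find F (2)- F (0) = -1 + exp(-2)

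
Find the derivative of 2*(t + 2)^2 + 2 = 4*t + 8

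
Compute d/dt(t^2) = 2*t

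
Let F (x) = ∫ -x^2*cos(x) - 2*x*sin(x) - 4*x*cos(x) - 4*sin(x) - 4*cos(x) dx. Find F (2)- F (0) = -16*sin(2)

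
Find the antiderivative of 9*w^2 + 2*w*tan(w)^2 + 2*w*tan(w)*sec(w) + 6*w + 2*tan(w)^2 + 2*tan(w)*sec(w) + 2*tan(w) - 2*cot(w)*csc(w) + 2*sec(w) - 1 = 3*w^3 + 2*w^2 - 3*w + (2*w + 2)*(tan(w) + sec(w)) + 2*csc(w) + C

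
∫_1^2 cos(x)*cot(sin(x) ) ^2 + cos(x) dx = -cot(sin(2)) + cot(sin(1))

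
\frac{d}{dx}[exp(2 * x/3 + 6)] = 2*exp(2*x/3 + 6)/3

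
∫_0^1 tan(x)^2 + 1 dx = tan(1)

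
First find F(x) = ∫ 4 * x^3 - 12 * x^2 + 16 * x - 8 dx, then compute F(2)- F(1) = 3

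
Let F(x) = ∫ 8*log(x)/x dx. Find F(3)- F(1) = 4*log(3)^2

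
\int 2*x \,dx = x^2 + C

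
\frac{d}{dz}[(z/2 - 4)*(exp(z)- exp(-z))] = (z*exp(2*z) + z - 7*exp(2*z) - 9)*exp(-z)/2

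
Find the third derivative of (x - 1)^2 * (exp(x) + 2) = x^2*exp(x) + 4*x*exp(x) + exp(x)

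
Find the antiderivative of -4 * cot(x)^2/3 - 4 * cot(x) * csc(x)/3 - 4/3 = 4*cot(x)/3 + 4*csc(x)/3 + C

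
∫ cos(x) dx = sin(x) + C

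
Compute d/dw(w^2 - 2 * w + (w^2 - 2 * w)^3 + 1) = 6*w^5 - 30*w^4 + 48*w^3 - 24*w^2 + 2*w - 2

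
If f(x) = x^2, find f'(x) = 2*x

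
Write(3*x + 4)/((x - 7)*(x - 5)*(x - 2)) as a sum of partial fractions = 2/(3*(x - 2)) - 19/(6*(x - 5)) + 5/(2*(x - 7))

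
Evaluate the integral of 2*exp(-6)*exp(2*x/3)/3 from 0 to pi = -exp(-6) + exp(-6 + 2*pi/3)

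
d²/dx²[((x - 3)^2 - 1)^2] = 12*x^2 - 72*x + 104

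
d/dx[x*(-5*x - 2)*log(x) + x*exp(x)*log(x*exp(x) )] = x*(x + log(x))*exp(x) + x*exp(x) - 10*x*log(x) - 5*x + (x + log(x))*exp(x) + exp(x) - 2*log(x) - 2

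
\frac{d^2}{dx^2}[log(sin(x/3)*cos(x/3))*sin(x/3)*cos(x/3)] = (-(1 - cos(4*x/3))*log(sin(2*x/3)/2)/2 - 3*(1 - cos(4*x/3))/4 + sin(x/3)^4 + cos(x/3)^4)/(9*sin(x/3)*cos(x/3))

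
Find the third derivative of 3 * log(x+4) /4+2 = 3/(2*x^3 + 24*x^2 + 96*x + 128)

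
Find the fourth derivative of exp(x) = exp(x)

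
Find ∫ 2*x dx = x^2 + C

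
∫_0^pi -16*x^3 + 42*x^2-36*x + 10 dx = (-1 + pi)^3*(2 - 4*pi) + 2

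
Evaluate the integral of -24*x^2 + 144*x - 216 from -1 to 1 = -448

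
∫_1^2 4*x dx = 6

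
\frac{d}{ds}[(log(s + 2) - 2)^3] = (3*log(s + 2)^2 - 12*log(s + 2) + 12)/(s + 2)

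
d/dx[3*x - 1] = 3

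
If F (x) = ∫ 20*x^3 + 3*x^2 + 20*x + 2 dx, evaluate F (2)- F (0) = 132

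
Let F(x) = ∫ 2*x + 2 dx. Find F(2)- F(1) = 5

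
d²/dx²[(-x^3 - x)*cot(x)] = -2*x^3/tan(x) - 2*x^3/tan(x)^3 + 6*x^2 + 6*x^2/tan(x)^2 - 8*x/tan(x) - 2*x/tan(x)^3 + 2 + 2/tan(x)^2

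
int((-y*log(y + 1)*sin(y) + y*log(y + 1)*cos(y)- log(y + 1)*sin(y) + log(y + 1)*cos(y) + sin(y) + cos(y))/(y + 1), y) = sqrt(2)*log(y + 1)*sin(y + pi/4) + C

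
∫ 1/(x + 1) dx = log(5*x + 5) + C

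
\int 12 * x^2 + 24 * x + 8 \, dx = 4*x^3 + 12*x^2 + 8*x + C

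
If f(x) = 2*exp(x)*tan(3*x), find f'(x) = 2*(tan(3*x) + 3/cos(3*x)^2)*exp(x)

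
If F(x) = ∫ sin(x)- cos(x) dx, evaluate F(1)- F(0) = -sin(1) - cos(1) + 1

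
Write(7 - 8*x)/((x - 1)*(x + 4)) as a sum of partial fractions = -39/(5*(x + 4)) - 1/(5*(x - 1))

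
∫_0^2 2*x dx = 4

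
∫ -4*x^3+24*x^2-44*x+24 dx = -x^4 + 8*x^3 - 22*x^2 + 24*x + C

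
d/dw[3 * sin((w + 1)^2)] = 6*(w + 1)*cos(w^2 + 2*w + 1)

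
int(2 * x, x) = x^2 + C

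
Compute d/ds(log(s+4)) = 1/(s + 4)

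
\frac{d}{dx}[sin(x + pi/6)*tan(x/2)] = sin(x + pi/6)/(2*cos(x/2)^2) + cos(x + pi/6)*tan(x/2)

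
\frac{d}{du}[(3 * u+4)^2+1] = 18*u + 24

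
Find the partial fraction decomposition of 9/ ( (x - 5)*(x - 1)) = -9/(4*(x - 1)) + 9/(4*(x - 5))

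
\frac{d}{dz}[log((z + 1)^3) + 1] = 3/(z + 1)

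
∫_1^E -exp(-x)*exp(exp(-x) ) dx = -exp(exp(-1)) + exp(exp(-E))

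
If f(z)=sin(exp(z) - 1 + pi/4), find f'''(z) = -exp(3*z)*cos(exp(z) - 1 + pi/4) - 3*exp(2*z)*sin(exp(z) - 1 + pi/4) + exp(z)*cos(exp(z) - 1 + pi/4)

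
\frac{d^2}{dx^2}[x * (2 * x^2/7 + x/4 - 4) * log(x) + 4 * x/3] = (48*x^2*log(x) + 40*x^2 + 14*x*log(x) + 21*x - 112)/(28*x)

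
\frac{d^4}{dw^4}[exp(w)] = exp(w)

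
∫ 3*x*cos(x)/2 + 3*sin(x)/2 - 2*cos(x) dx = (3*x/2 - 2)*sin(x) + C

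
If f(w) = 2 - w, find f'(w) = -1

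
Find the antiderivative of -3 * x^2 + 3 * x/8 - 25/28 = -x^3 + 3*x^2/16 - 25*x/28 + C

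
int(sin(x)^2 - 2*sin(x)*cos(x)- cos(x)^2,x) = sqrt(2)*cos(2*x + pi/4)/2 + C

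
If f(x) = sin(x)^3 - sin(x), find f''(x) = (7 - 9*sin(x)^2)*sin(x)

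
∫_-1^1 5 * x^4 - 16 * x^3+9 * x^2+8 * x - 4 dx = 0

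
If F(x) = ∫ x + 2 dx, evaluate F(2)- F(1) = 7/2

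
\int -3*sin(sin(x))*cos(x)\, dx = 3*cos(sin(x)) + C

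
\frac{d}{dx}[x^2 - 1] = 2*x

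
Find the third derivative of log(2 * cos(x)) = -2*sin(x)/cos(x)^3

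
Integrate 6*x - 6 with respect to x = 3*x^2 - 6*x + C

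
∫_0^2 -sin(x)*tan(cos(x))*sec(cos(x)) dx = -sec(1) + sec(cos(2))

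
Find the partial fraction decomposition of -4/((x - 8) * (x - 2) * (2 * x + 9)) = -16/(325*(2*x + 9)) + 2/(39*(x - 2)) - 2/(75*(x - 8))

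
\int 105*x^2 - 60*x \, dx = 35*x^3 - 30*x^2 + C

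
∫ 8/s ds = 8*log(s) + C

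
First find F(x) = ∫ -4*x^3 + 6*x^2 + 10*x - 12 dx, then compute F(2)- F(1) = 2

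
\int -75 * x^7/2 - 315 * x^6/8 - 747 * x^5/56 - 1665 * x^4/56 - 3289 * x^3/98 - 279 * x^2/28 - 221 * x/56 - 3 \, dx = -75*x^8/16 - 45*x^7/8 - 249*x^6/112 - 333*x^5/56 - 3289*x^4/392 - 93*x^3/28 - 221*x^2/112 - 3*x + C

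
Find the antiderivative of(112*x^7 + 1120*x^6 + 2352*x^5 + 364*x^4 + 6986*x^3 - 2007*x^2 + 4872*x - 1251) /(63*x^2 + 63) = 8*x^6/27 + 32*x^5/9 + 80*x^4/9 - 4*x^3 + 113*x^2/3 - 139*x/7 + log(x^2 + 1) + C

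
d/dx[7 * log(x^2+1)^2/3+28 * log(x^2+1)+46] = (28*x*log(x^2 + 1) + 168*x)/(3*x^2 + 3)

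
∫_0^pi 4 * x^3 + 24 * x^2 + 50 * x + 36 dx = -20 + (2 + pi)^2 + (2 + pi)^4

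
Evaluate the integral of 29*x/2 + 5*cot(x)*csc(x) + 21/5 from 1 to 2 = -5*csc(2) + 5*csc(1) + 519/20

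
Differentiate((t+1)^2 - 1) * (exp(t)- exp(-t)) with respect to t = (t^2*exp(2*t) + t^2 + 4*t*exp(2*t) + 2*exp(2*t) - 2)*exp(-t)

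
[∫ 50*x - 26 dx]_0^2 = 48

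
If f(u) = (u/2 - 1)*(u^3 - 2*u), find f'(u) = 2*u^3 - 3*u^2 - 2*u + 2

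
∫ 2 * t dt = t^2 + C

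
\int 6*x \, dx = 3*x^2 + C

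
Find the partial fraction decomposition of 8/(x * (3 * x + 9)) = -8/(9*(x + 3)) + 8/(9*x)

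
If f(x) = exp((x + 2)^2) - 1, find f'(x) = 2*x*exp(x^2 + 4*x + 4) + 4*exp(x^2 + 4*x + 4)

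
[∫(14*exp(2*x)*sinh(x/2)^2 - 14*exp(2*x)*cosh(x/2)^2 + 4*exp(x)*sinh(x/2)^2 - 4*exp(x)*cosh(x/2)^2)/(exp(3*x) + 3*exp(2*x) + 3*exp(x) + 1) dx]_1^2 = -5*exp(4)/(1 + exp(2))^2 - 4*exp(2)/(1 + exp(2)) + 5*exp(2)/(1 + E)^2 + 4*E/(1 + E)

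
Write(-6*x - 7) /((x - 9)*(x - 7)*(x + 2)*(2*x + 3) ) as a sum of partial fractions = 16/(357*(2*x + 3)) - 5/(99*(x + 2)) + 49/(306*(x - 7)) - 61/(462*(x - 9))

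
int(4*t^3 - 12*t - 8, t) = t^4 - 6*t^2 - 8*t + C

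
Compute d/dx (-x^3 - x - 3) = -3*x^2 - 1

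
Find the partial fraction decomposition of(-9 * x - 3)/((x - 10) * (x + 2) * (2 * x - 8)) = 5/(48*(x + 2)) + 13/(24*(x - 4)) - 31/(48*(x - 10))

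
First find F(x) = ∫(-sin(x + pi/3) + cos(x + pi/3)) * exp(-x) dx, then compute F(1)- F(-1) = -E*cos(pi/6 + 1) + exp(-1)*sin(1 + pi/3)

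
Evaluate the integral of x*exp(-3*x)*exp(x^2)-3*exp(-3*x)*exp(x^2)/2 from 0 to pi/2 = -1/2 + exp(-3*pi/2 + pi^2/4)/2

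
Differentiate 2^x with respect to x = 2^x*log(2)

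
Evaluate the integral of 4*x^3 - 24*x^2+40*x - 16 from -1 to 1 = -48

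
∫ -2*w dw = -w^2 + C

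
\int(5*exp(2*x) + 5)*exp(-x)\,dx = 10*sinh(x) + C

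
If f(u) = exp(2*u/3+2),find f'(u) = 2*exp(2*u/3 + 2)/3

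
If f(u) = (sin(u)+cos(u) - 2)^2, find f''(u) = -4*sin(2*u) + 4*sqrt(2)*sin(u + pi/4)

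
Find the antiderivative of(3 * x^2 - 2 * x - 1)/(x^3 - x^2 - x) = log(x*(-x^2 + x + 1)) + C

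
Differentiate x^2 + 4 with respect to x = 2*x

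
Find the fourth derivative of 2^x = 2^x*log(2)^4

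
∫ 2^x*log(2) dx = 2^x + C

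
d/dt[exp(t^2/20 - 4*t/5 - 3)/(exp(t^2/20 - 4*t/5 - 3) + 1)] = (t*exp(-t^2/5 + 16*t/5 + 3) - 8*exp(-t^2/5 + 16*t/5 + 3))/(20*exp(3)*exp(16*t/5)*exp(-t^2/5) + 10*exp(12*t/5)*exp(-3*t^2/20) + 10*exp(6)*exp(4*t)*exp(-t^2/4))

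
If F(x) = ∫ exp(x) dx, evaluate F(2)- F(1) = -E + exp(2)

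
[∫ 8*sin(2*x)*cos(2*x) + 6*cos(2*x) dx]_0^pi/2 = 0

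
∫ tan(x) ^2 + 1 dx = tan(x) + C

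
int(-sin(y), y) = cos(y) + C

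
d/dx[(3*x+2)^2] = 18*x + 12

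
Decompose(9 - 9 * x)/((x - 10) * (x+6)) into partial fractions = -63/(16*(x + 6)) - 81/(16*(x - 10))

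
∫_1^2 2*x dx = 3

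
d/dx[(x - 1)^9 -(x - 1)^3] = 9*x^8 - 72*x^7 + 252*x^6 - 504*x^5 + 630*x^4 - 504*x^3 + 249*x^2 - 66*x + 6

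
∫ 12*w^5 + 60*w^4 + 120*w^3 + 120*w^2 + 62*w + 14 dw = 2*w^6 + 12*w^5 + 30*w^4 + 40*w^3 + 31*w^2 + 14*w + C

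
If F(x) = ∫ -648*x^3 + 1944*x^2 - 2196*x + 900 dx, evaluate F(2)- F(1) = -288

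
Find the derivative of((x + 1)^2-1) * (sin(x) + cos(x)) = -x^2*sin(x) + x^2*cos(x) + 4*x*cos(x) + 2*sin(x) + 2*cos(x)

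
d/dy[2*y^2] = 4*y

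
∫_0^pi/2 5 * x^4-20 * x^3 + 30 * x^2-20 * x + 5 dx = (-1 + pi/2)^5 + 1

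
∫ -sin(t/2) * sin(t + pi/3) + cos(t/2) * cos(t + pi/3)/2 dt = sin(t/2)*cos(t + pi/3) + C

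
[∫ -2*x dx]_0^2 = -4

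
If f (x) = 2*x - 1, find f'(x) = 2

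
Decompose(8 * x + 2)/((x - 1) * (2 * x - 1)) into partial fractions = -12/(2*x - 1) + 10/(x - 1)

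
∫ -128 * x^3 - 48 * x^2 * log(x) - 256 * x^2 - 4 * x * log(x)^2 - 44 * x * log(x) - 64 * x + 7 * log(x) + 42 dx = x*(-2*x*(4*x + log(x) + 5)^2 + 28*x + 7*log(x) + 35) + C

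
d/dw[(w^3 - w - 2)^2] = 6*w^5 - 8*w^3 - 12*w^2 + 2*w + 4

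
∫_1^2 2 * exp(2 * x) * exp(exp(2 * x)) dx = -exp(exp(2)) + exp(exp(4))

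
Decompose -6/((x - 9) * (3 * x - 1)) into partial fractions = 9/(13*(3*x - 1)) - 3/(13*(x - 9))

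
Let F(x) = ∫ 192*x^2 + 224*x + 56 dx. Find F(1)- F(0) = 232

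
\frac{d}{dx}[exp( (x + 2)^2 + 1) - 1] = 2*x*exp(x^2 + 4*x + 5) + 4*exp(x^2 + 4*x + 5)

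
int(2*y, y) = y^2 + C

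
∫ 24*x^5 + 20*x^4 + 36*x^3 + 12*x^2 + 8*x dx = 4*x^6 + 4*x^5 + 9*x^4 + 4*x^3 + 4*x^2 + C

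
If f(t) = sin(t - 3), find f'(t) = cos(t - 3)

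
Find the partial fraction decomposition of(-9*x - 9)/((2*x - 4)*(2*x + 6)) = -9/(10*(x + 3)) - 27/(20*(x - 2))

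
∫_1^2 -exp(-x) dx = -exp(-1) + exp(-2)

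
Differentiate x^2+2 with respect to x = 2*x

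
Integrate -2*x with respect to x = -x^2 + C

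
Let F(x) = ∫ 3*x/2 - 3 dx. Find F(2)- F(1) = -3/4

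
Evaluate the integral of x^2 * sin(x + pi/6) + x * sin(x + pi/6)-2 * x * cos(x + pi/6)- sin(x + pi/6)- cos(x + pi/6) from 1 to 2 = cos(pi/6 + 1) - 5*cos(pi/6 + 2)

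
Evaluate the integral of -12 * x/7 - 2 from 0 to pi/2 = -pi - 3*pi^2/14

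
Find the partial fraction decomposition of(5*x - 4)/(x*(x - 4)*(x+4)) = -3/(4*(x + 4)) + 1/(2*(x - 4)) + 1/(4*x)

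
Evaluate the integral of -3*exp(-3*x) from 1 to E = -exp(-3) + exp(-3*E)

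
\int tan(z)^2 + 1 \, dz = tan(z) + C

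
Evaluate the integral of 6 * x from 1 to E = -3 + 3*exp(2)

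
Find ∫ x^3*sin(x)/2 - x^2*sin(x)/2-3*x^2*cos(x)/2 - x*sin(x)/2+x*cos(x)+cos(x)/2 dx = x*(-x^2 + x + 1)*cos(x)/2 + C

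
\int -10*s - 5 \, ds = -5*s^2 - 5*s + C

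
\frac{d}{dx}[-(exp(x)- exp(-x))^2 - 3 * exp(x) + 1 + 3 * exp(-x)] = (-2*exp(4*x) - 3*exp(3*x) - 3*exp(x) + 2)*exp(-2*x)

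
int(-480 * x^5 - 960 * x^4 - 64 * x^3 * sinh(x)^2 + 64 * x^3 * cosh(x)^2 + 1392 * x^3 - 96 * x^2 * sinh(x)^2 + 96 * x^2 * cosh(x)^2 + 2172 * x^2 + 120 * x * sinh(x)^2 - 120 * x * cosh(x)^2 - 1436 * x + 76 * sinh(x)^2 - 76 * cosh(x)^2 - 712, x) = -80*x^6 - 192*x^5 + 364*x^4 + 756*x^3 - 778*x^2 - 788*x + C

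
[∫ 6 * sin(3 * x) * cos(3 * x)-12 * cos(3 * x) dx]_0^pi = 0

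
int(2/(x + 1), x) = log(3*(x + 1)^2) + C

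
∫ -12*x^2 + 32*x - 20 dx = -4*x^3 + 16*x^2 - 20*x + C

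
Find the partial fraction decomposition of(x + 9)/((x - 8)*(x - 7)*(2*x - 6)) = 3/(10*(x - 3)) - 2/(x - 7) + 17/(10*(x - 8))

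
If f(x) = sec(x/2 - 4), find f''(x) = tan(x/2 - 4)^2*sec(x/2 - 4)/2 + sec(x/2 - 4)/4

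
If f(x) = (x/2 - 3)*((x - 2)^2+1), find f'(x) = 3*x^2/2 - 10*x + 29/2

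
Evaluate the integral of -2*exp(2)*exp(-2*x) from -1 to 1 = 1 - exp(4)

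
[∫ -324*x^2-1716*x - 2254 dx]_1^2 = -5584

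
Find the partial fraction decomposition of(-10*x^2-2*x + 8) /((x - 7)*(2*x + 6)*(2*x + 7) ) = -215/(21*(2*x + 7)) + 19/(5*(x + 3)) - 124/(105*(x - 7))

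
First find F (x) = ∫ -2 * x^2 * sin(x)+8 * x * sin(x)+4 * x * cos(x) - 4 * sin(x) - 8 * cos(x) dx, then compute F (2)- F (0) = -4 - 4*cos(2)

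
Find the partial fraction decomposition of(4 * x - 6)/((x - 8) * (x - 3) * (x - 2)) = 1/(3*(x - 2)) - 6/(5*(x - 3)) + 13/(15*(x - 8))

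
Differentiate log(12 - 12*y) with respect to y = 1/(y - 1)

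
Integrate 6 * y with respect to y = 3*y^2 + C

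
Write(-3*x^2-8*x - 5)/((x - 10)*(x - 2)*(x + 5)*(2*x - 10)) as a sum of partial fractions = 2/(105*(x + 5)) - 11/(112*(x - 2)) + 2/(5*(x - 5)) - 77/(240*(x - 10))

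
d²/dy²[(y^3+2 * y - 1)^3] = 72*y^7 + 252*y^5 - 90*y^4 + 240*y^3 - 144*y^2 + 66*y - 24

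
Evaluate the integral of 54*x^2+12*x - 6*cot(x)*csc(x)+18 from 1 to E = -42 - 6*csc(1) + 6*csc(E) + 6*exp(2) + 18*E + 18*exp(3)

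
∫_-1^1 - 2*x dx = 0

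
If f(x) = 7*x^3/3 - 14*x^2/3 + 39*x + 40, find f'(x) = 7*x^2 - 28*x/3 + 39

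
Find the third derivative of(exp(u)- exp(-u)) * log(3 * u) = (u^3*exp(2*u)*log(u) + u^3*exp(2*u)*log(3) + u^3*log(u) + u^3*log(3) + 3*u^2*exp(2*u) - 3*u^2 - 3*u*exp(2*u) - 3*u + 2*exp(2*u) - 2)*exp(-u)/u^3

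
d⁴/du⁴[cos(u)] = cos(u)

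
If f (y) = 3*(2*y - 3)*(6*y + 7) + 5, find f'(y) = 72*y - 12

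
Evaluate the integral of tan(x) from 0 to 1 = log(sec(1))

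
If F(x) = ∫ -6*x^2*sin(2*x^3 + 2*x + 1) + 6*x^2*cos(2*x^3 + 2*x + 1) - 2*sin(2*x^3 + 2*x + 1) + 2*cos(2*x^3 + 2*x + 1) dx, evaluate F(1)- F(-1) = sin(5) + sin(3) + cos(5) - cos(3)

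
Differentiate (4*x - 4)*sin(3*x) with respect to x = 12*x*cos(3*x) + 4*sin(3*x) - 12*cos(3*x)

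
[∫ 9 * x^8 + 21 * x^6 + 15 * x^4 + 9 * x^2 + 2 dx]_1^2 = 1008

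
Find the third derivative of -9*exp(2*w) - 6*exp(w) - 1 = -72*exp(2*w) - 6*exp(w)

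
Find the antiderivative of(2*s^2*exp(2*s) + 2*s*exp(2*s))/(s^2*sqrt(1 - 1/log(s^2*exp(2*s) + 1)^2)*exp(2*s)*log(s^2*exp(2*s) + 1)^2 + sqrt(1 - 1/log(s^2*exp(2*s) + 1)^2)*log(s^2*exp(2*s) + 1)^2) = asec(log(s^2*exp(2*s) + 1)) + C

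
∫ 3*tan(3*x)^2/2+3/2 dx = tan(3*x)/2 + C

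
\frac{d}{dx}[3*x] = 3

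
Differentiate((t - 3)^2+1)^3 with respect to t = 6*t^5 - 90*t^4 + 552*t^3 - 1728*t^2 + 2760*t - 1800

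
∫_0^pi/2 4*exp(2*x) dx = 2*(-exp(-pi/2) + exp(pi/2))*exp(pi/2)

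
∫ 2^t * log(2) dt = 2^t + C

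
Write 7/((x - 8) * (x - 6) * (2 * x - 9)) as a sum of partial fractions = 4/(3*(2*x - 9)) - 7/(6*(x - 6)) + 1/(2*(x - 8))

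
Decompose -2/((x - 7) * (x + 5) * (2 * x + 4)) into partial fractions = -1/(36*(x + 5)) + 1/(27*(x + 2)) - 1/(108*(x - 7))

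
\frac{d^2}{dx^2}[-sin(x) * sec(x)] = -2*sin(x)/cos(x)^3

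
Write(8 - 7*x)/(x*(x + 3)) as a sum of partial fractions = -29/(3*(x + 3)) + 8/(3*x)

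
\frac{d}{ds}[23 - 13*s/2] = -13/2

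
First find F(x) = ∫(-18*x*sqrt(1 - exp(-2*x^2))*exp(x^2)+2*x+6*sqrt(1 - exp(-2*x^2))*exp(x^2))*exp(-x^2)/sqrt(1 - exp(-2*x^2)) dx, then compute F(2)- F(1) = -21 - asec(E) + asec(exp(4))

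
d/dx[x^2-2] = 2*x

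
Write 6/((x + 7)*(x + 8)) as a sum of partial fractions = -6/(x + 8) + 6/(x + 7)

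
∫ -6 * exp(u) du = -6*exp(u) + C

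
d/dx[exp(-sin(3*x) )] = -3*exp(-sin(3*x))*cos(3*x)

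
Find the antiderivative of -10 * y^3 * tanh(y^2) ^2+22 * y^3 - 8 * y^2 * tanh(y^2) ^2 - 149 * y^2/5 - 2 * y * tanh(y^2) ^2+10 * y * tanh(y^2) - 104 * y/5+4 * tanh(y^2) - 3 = (y^2 + 4*y/5 + 1/5)*(3*y^2 - 15*y + 5*tanh(y^2)) + C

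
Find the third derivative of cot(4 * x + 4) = -384*cot(4*x + 4)^4 - 512*cot(4*x + 4)^2 - 128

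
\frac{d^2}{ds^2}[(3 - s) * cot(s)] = 2*(-s*cos(s)/sin(s) + 1 + 3*cos(s)/sin(s))/sin(s)^2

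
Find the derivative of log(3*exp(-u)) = -1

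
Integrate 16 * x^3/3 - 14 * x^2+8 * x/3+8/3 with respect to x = 4*x^4/3 - 14*x^3/3 + 4*x^2/3 + 8*x/3 + C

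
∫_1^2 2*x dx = 3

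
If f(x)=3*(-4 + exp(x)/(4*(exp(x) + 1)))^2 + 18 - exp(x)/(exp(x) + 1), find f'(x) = (-53*exp(2*x) - 56*exp(x))/(8*exp(3*x) + 24*exp(2*x) + 24*exp(x) + 8)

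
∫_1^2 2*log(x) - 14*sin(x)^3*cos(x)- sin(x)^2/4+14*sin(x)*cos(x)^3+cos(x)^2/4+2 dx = 7*cos(4)/8 - sin(2)/8 + sin(4)/8 - 7*cos(8)/8 + 4*log(2)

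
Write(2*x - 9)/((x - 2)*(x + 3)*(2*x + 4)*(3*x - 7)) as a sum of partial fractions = -9/(32*(3*x - 7)) + 3/(32*(x + 3)) - 1/(8*(x + 2)) + 1/(8*(x - 2))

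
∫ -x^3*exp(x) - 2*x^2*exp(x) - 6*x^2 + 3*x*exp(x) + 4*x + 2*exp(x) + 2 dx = (exp(x) + 2)*(-x^3 + x^2 + x + 1) + C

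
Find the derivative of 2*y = 2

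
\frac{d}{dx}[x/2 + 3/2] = 1/2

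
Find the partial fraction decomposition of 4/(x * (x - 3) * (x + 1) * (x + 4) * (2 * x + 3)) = -64/(135*(2*x + 3)) + 1/(105*(x + 4)) + 1/(3*(x + 1)) + 1/(189*(x - 3)) - 1/(9*x)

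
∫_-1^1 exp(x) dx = E - exp(-1)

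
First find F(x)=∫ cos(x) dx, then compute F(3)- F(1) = -sin(1) + sin(3)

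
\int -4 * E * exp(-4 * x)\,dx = exp(1 - 4*x) + C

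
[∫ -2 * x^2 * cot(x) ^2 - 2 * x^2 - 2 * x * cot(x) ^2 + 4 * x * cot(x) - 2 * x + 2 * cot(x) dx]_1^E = (2*E + 2*exp(2))*cot(E) - 4*cot(1)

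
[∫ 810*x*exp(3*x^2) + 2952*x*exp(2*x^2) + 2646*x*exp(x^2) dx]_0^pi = -12*exp(pi^2) - 2996 + 7*(-3*exp(pi^2) - 5)^2 - 5*(-3*exp(pi^2) - 5)^3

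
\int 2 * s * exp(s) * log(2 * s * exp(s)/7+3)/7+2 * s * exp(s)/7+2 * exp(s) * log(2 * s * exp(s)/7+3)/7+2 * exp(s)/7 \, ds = (2*s*exp(s) + 21)*log(2*s*exp(s)/7 + 3)/7 + C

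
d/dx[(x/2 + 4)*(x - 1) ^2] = 3*x^2/2 + 6*x - 15/2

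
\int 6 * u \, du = 3*u^2 + C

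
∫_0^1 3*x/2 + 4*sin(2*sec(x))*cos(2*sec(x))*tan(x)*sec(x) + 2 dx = -sin(2)^2 + sin(2*sec(1))^2 + 11/4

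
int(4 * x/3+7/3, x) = 2*x^2/3 + 7*x/3 + C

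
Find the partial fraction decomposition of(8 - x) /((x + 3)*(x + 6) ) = -14/(3*(x + 6)) + 11/(3*(x + 3))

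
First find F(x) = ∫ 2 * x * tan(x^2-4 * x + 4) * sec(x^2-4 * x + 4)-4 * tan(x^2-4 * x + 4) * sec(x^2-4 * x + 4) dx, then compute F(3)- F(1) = 0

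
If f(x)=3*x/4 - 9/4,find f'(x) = 3/4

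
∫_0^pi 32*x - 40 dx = -25 + (5 - 4*pi)^2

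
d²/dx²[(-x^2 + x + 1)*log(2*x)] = (-2*x^2*log(x) - 3*x^2 - 2*x^2*log(2) + x - 1)/x^2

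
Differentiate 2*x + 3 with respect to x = 2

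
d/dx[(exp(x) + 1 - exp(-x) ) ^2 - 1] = (2*exp(4*x) + 2*exp(3*x) + 2*exp(x) - 2)*exp(-2*x)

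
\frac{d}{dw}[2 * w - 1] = 2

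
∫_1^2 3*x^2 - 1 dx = 6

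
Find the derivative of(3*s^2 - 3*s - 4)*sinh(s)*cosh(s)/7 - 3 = 3*s^2*cosh(2*s)/7 + 3*s*sinh(2*s)/7 - 3*s*cosh(2*s)/7 - 3*sinh(2*s)/14 - 4*cosh(2*s)/7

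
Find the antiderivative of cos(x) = sin(x) + C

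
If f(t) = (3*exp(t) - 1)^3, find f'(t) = 81*exp(3*t) - 54*exp(2*t) + 9*exp(t)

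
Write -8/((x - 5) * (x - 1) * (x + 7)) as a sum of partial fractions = -1/(12*(x + 7)) + 1/(4*(x - 1)) - 1/(6*(x - 5))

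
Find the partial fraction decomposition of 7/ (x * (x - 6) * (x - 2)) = -7/(8*(x - 2)) + 7/(24*(x - 6)) + 7/(12*x)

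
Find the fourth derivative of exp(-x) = exp(-x)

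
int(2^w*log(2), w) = 2^w + C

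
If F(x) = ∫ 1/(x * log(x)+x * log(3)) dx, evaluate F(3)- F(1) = log(2)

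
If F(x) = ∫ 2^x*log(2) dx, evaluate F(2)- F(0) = 3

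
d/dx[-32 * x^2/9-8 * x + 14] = -64*x/9 - 8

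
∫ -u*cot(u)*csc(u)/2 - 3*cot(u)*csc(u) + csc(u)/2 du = (u/2 + 3)*csc(u) + C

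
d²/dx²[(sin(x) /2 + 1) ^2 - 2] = -sin(x) + cos(2*x)/2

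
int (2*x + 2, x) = x^2 + 2*x + C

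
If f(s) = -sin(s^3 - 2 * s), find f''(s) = 9*s^4*sin(s^3 - 2*s) - 12*s^2*sin(s^3 - 2*s) - 6*s*cos(s^3 - 2*s) + 4*sin(s^3 - 2*s)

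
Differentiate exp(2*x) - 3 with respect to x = 2*exp(2*x)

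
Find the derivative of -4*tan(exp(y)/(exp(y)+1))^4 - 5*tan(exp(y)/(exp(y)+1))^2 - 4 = -2*(8*tan(exp(y)/(exp(y) + 1))^4 + 13*tan(exp(y)/(exp(y) + 1))^2 + 5)*exp(y)*tan(exp(y)/(exp(y) + 1))/(exp(2*y) + 2*exp(y) + 1)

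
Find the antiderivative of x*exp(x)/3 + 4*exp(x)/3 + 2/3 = (x + 3)*(exp(x) + 2)/3 + C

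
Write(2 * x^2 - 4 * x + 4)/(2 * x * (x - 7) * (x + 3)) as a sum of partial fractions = 17/(30*(x + 3)) + 37/(70*(x - 7)) - 2/(21*x)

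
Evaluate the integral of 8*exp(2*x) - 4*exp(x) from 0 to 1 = -1 + (-1 + 2*E)^2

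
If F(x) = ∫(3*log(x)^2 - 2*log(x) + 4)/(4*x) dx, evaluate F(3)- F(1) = -log(3)^2/4 + log(3)^3/4 + log(3)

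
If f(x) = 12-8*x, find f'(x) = -8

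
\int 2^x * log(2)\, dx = 2^x + C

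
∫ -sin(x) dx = cos(x) + C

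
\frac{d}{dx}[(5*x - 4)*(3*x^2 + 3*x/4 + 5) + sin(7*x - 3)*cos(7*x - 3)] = 45*x^2 - 33*x/2 + 7*cos(14*x - 6) + 22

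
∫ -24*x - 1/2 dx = -12*x^2 - x/2 + C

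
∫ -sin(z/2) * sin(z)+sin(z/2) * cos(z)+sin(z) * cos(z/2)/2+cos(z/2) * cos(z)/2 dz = sqrt(2)*sin(z/2)*sin(z + pi/4) + C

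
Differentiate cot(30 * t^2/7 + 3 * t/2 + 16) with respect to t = -3*(40*t + 7)/(14*sin(30*t^2/7 + 3*t/2 + 16)^2)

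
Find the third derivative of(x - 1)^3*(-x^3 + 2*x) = -120*x^3 + 180*x^2 - 24*x - 30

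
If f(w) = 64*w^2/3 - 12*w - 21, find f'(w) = 128*w/3 - 12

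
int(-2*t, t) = -t^2 + C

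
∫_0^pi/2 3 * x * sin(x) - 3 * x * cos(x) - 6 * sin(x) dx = -3*pi/2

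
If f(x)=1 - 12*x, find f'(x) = -12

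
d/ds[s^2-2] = 2*s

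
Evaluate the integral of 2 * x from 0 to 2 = 4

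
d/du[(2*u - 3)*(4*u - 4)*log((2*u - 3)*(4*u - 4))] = 16*u*log(2*u^2 - 5*u + 3) + 16*u + 32*u*log(2) - 20*log(2*u^2 - 5*u + 3) - 40*log(2) - 20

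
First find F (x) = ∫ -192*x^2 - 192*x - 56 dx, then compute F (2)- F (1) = -792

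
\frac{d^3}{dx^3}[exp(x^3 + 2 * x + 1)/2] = 27*x^6*exp(x^3 + 2*x + 1)/2 + 27*x^4*exp(x^3 + 2*x + 1) + 27*x^3*exp(x^3 + 2*x + 1) + 18*x^2*exp(x^3 + 2*x + 1) + 18*x*exp(x^3 + 2*x + 1) + 7*exp(x^3 + 2*x + 1)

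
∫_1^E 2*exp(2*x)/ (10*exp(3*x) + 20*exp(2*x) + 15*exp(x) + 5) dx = -log(exp(2)/(1 + E)^2 + 1)/5 + log(exp(2*E)/(1 + exp(E))^2 + 1)/5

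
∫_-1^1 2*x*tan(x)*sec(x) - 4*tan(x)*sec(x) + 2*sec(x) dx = 4*sec(1)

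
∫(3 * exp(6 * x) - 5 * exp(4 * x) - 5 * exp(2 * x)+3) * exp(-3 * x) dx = -10*sinh(x) + 2*sinh(3*x) + C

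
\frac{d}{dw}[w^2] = 2*w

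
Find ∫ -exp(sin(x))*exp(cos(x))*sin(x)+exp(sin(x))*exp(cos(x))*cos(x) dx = exp(sqrt(2)*sin(x + pi/4)) + C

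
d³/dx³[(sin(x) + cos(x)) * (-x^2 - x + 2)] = sqrt(2)*x^2*cos(x + pi/4) + 5*x*sin(x) + 7*x*cos(x) + 11*sin(x) - 5*cos(x)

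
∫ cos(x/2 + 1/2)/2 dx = sin((x + 1)/2) + C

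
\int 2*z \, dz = z^2 + C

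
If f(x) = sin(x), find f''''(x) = sin(x)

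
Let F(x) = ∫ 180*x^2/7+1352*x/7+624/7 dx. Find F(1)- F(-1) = 1368/7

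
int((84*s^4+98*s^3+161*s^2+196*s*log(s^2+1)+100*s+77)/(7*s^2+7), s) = 4*s^3 + 7*s^2 + 11*s + 7*log(s^2 + 1)^2 + log(s^2 + 1)/7 + C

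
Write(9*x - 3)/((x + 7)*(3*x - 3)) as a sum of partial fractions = 11/(4*(x + 7)) + 1/(4*(x - 1))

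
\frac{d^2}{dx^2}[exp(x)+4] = exp(x)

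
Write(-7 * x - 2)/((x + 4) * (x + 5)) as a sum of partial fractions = -33/(x + 5) + 26/(x + 4)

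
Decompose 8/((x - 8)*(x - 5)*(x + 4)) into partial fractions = 2/(27*(x + 4)) - 8/(27*(x - 5)) + 2/(9*(x - 8))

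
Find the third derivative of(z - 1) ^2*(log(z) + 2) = (2*z^2 + 2*z + 2)/z^3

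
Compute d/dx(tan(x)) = cos(x)^(-2)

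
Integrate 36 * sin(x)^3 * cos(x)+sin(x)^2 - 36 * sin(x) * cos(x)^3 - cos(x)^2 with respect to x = -sin(2*x)/2 + 9*cos(4*x)/4 + C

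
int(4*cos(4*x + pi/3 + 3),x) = sin(4*x + pi/3 + 3) + C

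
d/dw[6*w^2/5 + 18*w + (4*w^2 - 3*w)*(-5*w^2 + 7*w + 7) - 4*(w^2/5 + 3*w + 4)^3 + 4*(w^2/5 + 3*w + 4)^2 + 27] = -24*w^5/125 - 36*w^4/5 - 4336*w^3/25 - 1767*w^2/5 - 4198*w/5 - 483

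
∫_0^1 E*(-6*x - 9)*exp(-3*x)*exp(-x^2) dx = -3*E + 3*exp(-3)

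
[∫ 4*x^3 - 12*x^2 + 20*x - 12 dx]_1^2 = 5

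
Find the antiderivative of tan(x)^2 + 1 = tan(x) + C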